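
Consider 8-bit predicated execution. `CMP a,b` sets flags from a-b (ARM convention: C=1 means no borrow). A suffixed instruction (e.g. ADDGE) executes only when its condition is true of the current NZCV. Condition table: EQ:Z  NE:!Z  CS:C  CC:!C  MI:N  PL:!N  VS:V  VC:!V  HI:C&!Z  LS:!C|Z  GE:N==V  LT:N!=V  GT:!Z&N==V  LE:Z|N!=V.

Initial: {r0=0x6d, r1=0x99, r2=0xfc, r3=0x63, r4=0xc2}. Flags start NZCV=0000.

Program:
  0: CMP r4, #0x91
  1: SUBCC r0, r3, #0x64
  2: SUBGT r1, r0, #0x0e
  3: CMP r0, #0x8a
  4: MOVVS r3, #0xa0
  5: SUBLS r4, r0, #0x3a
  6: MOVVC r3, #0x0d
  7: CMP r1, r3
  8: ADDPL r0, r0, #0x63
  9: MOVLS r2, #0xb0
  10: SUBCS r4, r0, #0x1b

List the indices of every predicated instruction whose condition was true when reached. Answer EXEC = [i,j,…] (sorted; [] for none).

EXEC = [2,4,5,9]

0: ✓ CMP  NZCV=0010
1: · SUBCC
2: ✓ SUBGT  r1←0x5f
3: ✓ CMP  NZCV=1001
4: ✓ MOVVS  r3←0xa0
5: ✓ SUBLS  r4←0x33
6: · MOVVC
7: ✓ CMP  NZCV=1001
8: · ADDPL
9: ✓ MOVLS  r2←0xb0
10: · SUBCS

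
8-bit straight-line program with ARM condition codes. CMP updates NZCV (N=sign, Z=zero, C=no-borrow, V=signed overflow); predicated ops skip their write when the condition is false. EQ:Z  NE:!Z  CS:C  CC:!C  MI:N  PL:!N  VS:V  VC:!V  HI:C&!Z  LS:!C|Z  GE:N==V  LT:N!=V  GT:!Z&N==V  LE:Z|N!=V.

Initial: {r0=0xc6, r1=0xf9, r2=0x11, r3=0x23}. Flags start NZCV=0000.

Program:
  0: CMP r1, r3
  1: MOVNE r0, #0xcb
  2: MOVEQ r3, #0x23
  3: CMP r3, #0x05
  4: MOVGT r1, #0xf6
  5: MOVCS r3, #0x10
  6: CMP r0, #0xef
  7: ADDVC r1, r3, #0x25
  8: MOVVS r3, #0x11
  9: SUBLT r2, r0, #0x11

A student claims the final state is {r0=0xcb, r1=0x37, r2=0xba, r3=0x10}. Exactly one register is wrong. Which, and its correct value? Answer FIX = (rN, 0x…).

[0] flags=1010 → (cmp)
[1] flags=1010 NE?T → r0=0xcb
[2] flags=1010 EQ?F → skip
[3] flags=0010 → (cmp)
[4] flags=0010 GT?T → r1=0xf6
[5] flags=0010 CS?T → r3=0x10
[6] flags=1000 → (cmp)
[7] flags=1000 VC?T → r1=0x35
[8] flags=1000 VS?F → skip
[9] flags=1000 LT?T → r2=0xba

FIX = (r1, 0x35)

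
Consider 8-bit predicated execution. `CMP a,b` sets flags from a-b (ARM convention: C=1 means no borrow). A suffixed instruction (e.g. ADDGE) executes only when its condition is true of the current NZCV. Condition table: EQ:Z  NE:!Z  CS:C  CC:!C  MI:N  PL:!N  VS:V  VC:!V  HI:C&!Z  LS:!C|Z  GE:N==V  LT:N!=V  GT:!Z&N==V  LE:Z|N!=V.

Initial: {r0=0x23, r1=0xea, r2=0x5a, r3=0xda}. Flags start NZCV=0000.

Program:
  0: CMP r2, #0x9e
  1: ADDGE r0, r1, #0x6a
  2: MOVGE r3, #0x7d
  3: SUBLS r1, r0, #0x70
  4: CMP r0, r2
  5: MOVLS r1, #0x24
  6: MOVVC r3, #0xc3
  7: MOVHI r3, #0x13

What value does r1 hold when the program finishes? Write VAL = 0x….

0: ✓ CMP  NZCV=1001
1: ✓ ADDGE  r0←0x54
2: ✓ MOVGE  r3←0x7d
3: ✓ SUBLS  r1←0xe4
4: ✓ CMP  NZCV=1000
5: ✓ MOVLS  r1←0x24
6: ✓ MOVVC  r3←0xc3
7: · MOVHI

VAL = 0x24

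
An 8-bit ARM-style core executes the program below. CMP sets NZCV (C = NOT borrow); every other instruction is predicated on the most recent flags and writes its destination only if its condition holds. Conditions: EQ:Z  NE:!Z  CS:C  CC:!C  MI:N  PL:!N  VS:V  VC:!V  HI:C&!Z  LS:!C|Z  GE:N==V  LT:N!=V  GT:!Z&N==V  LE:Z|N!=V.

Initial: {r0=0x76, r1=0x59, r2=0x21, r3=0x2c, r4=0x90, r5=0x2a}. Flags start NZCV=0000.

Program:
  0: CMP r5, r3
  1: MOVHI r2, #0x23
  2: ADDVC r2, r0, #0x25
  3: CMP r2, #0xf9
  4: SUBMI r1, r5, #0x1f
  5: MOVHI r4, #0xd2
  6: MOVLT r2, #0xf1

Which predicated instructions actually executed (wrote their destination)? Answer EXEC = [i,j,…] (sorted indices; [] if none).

[0] flags=1000 → (cmp)
[1] flags=1000 HI?F → skip
[2] flags=1000 VC?T → r2=0x9b
[3] flags=1000 → (cmp)
[4] flags=1000 MI?T → r1=0x0b
[5] flags=1000 HI?F → skip
[6] flags=1000 LT?T → r2=0xf1

EXEC = [2,4,6]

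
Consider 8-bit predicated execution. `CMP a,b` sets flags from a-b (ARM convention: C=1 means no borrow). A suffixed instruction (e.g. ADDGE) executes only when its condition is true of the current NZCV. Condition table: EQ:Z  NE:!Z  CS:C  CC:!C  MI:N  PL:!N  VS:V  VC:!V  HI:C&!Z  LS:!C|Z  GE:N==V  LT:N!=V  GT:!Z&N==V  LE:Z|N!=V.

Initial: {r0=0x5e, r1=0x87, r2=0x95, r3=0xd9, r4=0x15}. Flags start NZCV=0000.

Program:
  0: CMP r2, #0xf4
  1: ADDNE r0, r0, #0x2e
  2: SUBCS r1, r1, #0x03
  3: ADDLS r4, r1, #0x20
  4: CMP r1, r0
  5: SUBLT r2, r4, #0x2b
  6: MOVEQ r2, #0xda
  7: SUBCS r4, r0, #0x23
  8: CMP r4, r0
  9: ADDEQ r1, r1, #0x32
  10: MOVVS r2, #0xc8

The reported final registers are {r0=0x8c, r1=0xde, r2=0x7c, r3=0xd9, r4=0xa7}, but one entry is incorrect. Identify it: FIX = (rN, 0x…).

0: ✓ CMP  NZCV=1000
1: ✓ ADDNE  r0←0x8c
2: · SUBCS
3: ✓ ADDLS  r4←0xa7
4: ✓ CMP  NZCV=1000
5: ✓ SUBLT  r2←0x7c
6: · MOVEQ
7: · SUBCS
8: ✓ CMP  NZCV=0010
9: · ADDEQ
10: · MOVVS

FIX = (r1, 0x87)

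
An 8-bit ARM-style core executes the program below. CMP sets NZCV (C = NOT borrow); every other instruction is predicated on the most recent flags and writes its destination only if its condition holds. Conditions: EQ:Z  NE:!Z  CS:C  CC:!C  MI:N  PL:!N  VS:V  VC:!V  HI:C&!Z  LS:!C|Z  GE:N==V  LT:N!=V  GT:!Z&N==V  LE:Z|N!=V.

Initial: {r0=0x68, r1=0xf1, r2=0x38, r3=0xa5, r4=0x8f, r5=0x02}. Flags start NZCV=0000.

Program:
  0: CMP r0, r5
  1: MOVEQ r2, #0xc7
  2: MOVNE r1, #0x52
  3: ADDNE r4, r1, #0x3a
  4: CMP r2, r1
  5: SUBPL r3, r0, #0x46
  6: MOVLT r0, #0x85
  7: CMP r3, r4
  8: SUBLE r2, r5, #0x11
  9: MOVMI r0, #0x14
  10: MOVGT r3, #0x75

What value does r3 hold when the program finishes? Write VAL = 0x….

VAL = 0x75

[0] flags=0010 → (cmp)
[1] flags=0010 EQ?F → skip
[2] flags=0010 NE?T → r1=0x52
[3] flags=0010 NE?T → r4=0x8c
[4] flags=1000 → (cmp)
[5] flags=1000 PL?F → skip
[6] flags=1000 LT?T → r0=0x85
[7] flags=0010 → (cmp)
[8] flags=0010 LE?F → skip
[9] flags=0010 MI?F → skip
[10] flags=0010 GT?T → r3=0x75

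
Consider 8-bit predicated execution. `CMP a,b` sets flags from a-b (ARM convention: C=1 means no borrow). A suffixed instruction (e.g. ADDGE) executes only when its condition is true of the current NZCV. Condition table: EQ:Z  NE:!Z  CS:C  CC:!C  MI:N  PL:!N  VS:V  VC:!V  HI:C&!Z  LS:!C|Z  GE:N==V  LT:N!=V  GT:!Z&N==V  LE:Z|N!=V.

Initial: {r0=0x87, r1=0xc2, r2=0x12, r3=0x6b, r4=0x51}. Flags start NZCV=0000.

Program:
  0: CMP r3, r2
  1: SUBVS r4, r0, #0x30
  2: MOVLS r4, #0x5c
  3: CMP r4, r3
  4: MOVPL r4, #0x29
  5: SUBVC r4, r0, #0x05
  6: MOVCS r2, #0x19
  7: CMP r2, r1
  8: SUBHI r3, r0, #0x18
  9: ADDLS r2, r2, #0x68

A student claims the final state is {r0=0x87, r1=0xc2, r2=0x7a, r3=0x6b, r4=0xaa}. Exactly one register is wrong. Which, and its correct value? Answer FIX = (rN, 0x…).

FIX = (r4, 0x82)

0: ✓ CMP  NZCV=0010
1: · SUBVS
2: · MOVLS
3: ✓ CMP  NZCV=1000
4: · MOVPL
5: ✓ SUBVC  r4←0x82
6: · MOVCS
7: ✓ CMP  NZCV=0000
8: · SUBHI
9: ✓ ADDLS  r2←0x7a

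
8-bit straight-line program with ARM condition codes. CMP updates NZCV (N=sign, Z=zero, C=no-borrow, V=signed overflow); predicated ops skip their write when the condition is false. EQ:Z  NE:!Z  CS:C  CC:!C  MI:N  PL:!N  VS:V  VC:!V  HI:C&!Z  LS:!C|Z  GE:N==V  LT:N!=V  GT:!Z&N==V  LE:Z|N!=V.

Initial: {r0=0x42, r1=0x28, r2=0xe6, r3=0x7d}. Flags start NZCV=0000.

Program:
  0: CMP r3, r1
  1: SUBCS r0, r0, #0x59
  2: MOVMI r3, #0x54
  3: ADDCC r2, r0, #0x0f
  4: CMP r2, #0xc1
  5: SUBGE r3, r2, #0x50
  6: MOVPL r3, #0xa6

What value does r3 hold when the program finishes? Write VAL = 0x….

VAL = 0xa6

0: ✓ CMP  NZCV=0010
1: ✓ SUBCS  r0←0xe9
2: · MOVMI
3: · ADDCC
4: ✓ CMP  NZCV=0010
5: ✓ SUBGE  r3←0x96
6: ✓ MOVPL  r3←0xa6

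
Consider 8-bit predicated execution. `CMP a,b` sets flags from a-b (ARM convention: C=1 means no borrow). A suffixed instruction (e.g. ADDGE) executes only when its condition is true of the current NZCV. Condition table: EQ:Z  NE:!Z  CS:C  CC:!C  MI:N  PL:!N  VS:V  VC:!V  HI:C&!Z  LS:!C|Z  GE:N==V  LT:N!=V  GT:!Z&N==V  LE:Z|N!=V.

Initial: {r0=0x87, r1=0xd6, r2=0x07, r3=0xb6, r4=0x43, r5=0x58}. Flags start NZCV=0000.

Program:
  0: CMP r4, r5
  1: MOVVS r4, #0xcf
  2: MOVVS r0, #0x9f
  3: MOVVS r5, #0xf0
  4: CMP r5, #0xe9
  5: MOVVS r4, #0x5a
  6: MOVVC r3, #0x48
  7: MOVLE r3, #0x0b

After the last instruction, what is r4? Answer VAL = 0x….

VAL = 0x43

[0] flags=1000 → (cmp)
[1] flags=1000 VS?F → skip
[2] flags=1000 VS?F → skip
[3] flags=1000 VS?F → skip
[4] flags=0000 → (cmp)
[5] flags=0000 VS?F → skip
[6] flags=0000 VC?T → r3=0x48
[7] flags=0000 LE?F → skip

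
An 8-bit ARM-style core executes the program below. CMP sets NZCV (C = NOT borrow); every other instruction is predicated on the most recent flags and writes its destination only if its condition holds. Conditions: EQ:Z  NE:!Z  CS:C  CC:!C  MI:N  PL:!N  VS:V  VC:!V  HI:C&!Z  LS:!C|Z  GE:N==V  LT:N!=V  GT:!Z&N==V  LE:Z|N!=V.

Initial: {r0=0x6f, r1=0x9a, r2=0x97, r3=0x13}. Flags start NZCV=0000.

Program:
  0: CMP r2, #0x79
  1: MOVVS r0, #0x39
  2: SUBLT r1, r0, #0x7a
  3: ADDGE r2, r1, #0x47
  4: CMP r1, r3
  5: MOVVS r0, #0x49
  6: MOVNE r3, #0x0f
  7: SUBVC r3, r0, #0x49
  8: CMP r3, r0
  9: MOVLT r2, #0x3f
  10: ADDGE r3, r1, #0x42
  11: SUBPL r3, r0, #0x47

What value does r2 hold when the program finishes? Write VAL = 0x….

VAL = 0x3f

0: ✓ CMP  NZCV=0011
1: ✓ MOVVS  r0←0x39
2: ✓ SUBLT  r1←0xbf
3: · ADDGE
4: ✓ CMP  NZCV=1010
5: · MOVVS
6: ✓ MOVNE  r3←0x0f
7: ✓ SUBVC  r3←0xf0
8: ✓ CMP  NZCV=1010
9: ✓ MOVLT  r2←0x3f
10: · ADDGE
11: · SUBPL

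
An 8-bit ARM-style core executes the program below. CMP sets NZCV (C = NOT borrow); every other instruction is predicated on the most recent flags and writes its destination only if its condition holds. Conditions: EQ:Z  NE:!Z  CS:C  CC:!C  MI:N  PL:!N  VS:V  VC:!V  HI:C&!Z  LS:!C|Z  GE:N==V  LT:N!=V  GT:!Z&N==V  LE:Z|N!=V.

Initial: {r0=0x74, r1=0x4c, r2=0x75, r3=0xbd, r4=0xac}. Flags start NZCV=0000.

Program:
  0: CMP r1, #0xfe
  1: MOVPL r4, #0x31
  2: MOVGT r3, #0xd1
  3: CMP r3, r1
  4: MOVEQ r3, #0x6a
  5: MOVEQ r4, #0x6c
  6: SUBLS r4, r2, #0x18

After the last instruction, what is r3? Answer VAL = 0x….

VAL = 0xd1

[0] flags=0000 → (cmp)
[1] flags=0000 PL?T → r4=0x31
[2] flags=0000 GT?T → r3=0xd1
[3] flags=1010 → (cmp)
[4] flags=1010 EQ?F → skip
[5] flags=1010 EQ?F → skip
[6] flags=1010 LS?F → skip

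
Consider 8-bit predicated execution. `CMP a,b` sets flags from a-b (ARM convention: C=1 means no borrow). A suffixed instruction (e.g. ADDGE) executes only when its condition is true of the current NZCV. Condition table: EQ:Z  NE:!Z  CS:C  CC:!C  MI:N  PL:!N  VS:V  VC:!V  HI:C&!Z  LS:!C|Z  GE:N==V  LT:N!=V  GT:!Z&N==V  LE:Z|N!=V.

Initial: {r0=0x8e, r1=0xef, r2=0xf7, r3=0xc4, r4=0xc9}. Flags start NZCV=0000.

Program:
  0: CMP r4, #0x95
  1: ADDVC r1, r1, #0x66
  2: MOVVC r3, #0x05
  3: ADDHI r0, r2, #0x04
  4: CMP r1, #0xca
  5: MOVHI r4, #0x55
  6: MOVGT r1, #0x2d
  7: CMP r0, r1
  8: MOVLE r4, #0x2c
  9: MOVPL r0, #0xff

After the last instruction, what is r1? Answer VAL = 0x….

[0] flags=0010 → (cmp)
[1] flags=0010 VC?T → r1=0x55
[2] flags=0010 VC?T → r3=0x05
[3] flags=0010 HI?T → r0=0xfb
[4] flags=1001 → (cmp)
[5] flags=1001 HI?F → skip
[6] flags=1001 GT?T → r1=0x2d
[7] flags=1010 → (cmp)
[8] flags=1010 LE?T → r4=0x2c
[9] flags=1010 PL?F → skip

VAL = 0x2d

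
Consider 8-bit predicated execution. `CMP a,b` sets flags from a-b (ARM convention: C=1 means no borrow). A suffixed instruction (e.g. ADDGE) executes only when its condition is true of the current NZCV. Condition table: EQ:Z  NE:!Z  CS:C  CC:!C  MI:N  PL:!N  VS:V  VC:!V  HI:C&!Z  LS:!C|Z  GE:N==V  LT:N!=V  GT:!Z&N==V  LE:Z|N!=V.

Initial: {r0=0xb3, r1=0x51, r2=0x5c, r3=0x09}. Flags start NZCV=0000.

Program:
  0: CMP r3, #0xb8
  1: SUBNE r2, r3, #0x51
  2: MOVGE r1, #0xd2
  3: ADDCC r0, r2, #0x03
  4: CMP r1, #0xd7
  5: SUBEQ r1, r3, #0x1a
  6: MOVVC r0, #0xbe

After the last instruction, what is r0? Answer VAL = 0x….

0: ✓ CMP  NZCV=0000
1: ✓ SUBNE  r2←0xb8
2: ✓ MOVGE  r1←0xd2
3: ✓ ADDCC  r0←0xbb
4: ✓ CMP  NZCV=1000
5: · SUBEQ
6: ✓ MOVVC  r0←0xbe

VAL = 0xbe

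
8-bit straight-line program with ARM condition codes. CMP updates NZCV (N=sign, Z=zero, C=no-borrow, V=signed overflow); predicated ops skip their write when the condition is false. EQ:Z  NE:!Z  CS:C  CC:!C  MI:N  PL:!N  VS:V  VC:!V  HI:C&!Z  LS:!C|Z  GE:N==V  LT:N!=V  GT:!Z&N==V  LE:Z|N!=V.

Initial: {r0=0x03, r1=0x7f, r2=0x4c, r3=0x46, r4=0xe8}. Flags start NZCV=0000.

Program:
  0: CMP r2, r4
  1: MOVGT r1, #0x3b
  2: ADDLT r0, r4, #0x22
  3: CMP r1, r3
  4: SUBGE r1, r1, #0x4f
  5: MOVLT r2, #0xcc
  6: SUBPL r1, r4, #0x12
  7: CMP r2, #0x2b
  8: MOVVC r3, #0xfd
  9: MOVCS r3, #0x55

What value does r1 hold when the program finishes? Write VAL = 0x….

VAL = 0x3b

0: ✓ CMP  NZCV=0000
1: ✓ MOVGT  r1←0x3b
2: · ADDLT
3: ✓ CMP  NZCV=1000
4: · SUBGE
5: ✓ MOVLT  r2←0xcc
6: · SUBPL
7: ✓ CMP  NZCV=1010
8: ✓ MOVVC  r3←0xfd
9: ✓ MOVCS  r3←0x55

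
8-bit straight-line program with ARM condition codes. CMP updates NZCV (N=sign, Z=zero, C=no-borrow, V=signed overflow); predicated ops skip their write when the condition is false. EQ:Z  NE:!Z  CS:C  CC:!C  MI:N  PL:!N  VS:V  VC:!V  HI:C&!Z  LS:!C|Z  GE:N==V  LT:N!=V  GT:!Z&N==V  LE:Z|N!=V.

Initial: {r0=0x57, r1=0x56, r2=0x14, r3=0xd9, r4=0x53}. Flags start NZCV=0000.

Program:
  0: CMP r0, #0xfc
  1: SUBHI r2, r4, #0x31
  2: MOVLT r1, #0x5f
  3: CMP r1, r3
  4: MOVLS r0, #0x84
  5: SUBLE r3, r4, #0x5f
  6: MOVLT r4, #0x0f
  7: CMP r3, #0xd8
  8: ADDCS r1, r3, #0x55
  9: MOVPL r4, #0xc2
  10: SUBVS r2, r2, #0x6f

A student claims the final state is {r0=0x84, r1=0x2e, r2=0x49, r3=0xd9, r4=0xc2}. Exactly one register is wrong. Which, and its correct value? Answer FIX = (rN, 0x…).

FIX = (r2, 0x14)

[0] flags=0000 → (cmp)
[1] flags=0000 HI?F → skip
[2] flags=0000 LT?F → skip
[3] flags=0000 → (cmp)
[4] flags=0000 LS?T → r0=0x84
[5] flags=0000 LE?F → skip
[6] flags=0000 LT?F → skip
[7] flags=0010 → (cmp)
[8] flags=0010 CS?T → r1=0x2e
[9] flags=0010 PL?T → r4=0xc2
[10] flags=0010 VS?F → skip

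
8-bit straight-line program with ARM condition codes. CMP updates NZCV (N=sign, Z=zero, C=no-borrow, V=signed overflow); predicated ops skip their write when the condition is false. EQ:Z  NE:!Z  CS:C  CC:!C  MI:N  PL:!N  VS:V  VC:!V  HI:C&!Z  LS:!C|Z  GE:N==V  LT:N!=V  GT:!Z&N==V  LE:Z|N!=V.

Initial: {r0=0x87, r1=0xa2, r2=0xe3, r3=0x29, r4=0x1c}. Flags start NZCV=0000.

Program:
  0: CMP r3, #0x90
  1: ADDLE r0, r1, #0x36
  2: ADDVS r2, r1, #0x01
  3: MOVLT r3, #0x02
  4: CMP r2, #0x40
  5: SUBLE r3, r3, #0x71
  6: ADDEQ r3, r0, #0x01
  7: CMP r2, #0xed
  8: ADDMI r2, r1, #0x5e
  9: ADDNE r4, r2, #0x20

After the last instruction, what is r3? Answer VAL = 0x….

0: ✓ CMP  NZCV=1001
1: · ADDLE
2: ✓ ADDVS  r2←0xa3
3: · MOVLT
4: ✓ CMP  NZCV=0011
5: ✓ SUBLE  r3←0xb8
6: · ADDEQ
7: ✓ CMP  NZCV=1000
8: ✓ ADDMI  r2←0x00
9: ✓ ADDNE  r4←0x20

VAL = 0xb8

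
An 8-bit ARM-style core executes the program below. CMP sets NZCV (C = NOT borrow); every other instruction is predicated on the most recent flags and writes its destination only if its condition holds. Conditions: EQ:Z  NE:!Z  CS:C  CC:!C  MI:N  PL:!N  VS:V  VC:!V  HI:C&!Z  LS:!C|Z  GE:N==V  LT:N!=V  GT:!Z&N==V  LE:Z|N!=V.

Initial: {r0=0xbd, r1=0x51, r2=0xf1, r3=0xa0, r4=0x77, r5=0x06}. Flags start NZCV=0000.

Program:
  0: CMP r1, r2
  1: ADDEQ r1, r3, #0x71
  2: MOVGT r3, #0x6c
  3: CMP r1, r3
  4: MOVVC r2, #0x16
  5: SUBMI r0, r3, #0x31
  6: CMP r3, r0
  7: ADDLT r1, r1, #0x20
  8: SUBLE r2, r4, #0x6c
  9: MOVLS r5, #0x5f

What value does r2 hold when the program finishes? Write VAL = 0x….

VAL = 0x16

0: ✓ CMP  NZCV=0000
1: · ADDEQ
2: ✓ MOVGT  r3←0x6c
3: ✓ CMP  NZCV=1000
4: ✓ MOVVC  r2←0x16
5: ✓ SUBMI  r0←0x3b
6: ✓ CMP  NZCV=0010
7: · ADDLT
8: · SUBLE
9: · MOVLS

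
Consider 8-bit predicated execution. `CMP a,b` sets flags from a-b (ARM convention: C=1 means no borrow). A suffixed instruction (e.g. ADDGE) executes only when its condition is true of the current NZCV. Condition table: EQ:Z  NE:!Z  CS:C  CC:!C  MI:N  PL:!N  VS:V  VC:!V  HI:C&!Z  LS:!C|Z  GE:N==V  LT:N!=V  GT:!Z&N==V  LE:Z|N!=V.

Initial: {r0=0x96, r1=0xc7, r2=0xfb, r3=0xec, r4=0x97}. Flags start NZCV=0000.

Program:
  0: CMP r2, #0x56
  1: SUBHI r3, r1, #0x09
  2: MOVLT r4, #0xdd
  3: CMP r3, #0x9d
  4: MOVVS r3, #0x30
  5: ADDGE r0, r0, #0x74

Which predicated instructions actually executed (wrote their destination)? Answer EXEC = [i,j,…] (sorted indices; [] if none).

EXEC = [1,2,5]

0: ✓ CMP  NZCV=1010
1: ✓ SUBHI  r3←0xbe
2: ✓ MOVLT  r4←0xdd
3: ✓ CMP  NZCV=0010
4: · MOVVS
5: ✓ ADDGE  r0←0x0a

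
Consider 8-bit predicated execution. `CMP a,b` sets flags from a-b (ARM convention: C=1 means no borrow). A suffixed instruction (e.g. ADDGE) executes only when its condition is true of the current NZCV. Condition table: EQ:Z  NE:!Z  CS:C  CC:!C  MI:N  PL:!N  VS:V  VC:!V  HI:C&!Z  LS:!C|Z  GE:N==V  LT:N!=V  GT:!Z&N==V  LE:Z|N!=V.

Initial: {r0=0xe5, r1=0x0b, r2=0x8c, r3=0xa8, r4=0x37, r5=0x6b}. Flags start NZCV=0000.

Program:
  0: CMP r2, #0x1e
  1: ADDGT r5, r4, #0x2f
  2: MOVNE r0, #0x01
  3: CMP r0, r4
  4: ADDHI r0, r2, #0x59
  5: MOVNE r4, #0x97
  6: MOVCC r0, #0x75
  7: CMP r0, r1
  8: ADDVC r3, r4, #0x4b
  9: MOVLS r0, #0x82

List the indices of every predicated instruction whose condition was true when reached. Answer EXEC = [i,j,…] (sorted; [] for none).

0: ✓ CMP  NZCV=0011
1: · ADDGT
2: ✓ MOVNE  r0←0x01
3: ✓ CMP  NZCV=1000
4: · ADDHI
5: ✓ MOVNE  r4←0x97
6: ✓ MOVCC  r0←0x75
7: ✓ CMP  NZCV=0010
8: ✓ ADDVC  r3←0xe2
9: · MOVLS

EXEC = [2,5,6,8]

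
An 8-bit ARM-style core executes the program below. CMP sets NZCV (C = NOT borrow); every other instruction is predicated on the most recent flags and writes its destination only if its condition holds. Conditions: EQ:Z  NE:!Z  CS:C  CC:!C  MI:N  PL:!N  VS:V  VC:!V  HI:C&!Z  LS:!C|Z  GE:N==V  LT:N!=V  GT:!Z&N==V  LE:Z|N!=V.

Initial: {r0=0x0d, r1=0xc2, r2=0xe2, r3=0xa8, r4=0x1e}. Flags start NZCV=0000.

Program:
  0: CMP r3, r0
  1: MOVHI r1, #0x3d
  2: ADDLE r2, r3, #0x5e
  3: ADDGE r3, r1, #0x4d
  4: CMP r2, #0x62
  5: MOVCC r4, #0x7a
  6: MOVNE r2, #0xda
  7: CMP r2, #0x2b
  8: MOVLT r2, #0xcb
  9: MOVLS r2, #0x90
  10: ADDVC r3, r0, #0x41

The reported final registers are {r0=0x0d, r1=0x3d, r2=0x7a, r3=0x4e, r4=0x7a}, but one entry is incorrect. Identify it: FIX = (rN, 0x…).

FIX = (r2, 0xcb)

[0] flags=1010 → (cmp)
[1] flags=1010 HI?T → r1=0x3d
[2] flags=1010 LE?T → r2=0x06
[3] flags=1010 GE?F → skip
[4] flags=1000 → (cmp)
[5] flags=1000 CC?T → r4=0x7a
[6] flags=1000 NE?T → r2=0xda
[7] flags=1010 → (cmp)
[8] flags=1010 LT?T → r2=0xcb
[9] flags=1010 LS?F → skip
[10] flags=1010 VC?T → r3=0x4e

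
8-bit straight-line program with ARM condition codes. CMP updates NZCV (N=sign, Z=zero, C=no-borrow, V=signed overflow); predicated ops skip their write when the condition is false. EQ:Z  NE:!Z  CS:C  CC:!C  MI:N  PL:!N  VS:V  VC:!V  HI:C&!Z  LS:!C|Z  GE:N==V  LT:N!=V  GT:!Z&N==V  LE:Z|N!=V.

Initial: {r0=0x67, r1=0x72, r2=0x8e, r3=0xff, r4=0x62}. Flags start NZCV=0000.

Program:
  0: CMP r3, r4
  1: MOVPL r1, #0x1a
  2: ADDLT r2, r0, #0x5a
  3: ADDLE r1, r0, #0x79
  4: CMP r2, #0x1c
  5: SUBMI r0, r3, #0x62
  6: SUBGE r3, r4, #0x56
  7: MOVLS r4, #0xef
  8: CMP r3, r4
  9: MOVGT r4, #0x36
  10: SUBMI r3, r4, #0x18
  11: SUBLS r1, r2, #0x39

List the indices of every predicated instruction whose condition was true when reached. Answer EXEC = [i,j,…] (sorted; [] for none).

[0] flags=1010 → (cmp)
[1] flags=1010 PL?F → skip
[2] flags=1010 LT?T → r2=0xc1
[3] flags=1010 LE?T → r1=0xe0
[4] flags=1010 → (cmp)
[5] flags=1010 MI?T → r0=0x9d
[6] flags=1010 GE?F → skip
[7] flags=1010 LS?F → skip
[8] flags=1010 → (cmp)
[9] flags=1010 GT?F → skip
[10] flags=1010 MI?T → r3=0x4a
[11] flags=1010 LS?F → skip

EXEC = [2,3,5,10]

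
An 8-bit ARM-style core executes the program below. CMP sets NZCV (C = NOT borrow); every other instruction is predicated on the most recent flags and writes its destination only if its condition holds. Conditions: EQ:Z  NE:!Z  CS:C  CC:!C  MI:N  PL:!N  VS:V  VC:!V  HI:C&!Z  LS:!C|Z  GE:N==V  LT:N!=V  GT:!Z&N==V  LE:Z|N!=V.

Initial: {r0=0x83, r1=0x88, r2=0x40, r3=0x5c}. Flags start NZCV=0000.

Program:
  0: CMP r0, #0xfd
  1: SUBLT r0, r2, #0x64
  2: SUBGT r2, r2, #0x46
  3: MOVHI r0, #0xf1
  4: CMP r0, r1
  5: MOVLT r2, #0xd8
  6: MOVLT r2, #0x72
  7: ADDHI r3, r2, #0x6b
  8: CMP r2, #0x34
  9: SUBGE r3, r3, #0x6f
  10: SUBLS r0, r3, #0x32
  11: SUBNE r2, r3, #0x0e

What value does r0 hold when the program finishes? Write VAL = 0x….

0: ✓ CMP  NZCV=1000
1: ✓ SUBLT  r0←0xdc
2: · SUBGT
3: · MOVHI
4: ✓ CMP  NZCV=0010
5: · MOVLT
6: · MOVLT
7: ✓ ADDHI  r3←0xab
8: ✓ CMP  NZCV=0010
9: ✓ SUBGE  r3←0x3c
10: · SUBLS
11: ✓ SUBNE  r2←0x2e

VAL = 0xdc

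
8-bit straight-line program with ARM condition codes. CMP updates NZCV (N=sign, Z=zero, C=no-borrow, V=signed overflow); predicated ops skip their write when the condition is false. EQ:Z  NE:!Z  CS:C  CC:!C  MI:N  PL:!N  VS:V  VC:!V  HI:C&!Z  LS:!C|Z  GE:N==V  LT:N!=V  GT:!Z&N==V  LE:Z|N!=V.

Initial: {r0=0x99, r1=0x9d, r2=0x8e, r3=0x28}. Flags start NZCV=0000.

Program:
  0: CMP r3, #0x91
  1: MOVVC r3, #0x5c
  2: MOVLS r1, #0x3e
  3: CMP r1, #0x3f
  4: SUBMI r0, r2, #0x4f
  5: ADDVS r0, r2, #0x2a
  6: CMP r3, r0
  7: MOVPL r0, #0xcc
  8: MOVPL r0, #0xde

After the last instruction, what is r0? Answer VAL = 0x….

0: ✓ CMP  NZCV=1001
1: · MOVVC
2: ✓ MOVLS  r1←0x3e
3: ✓ CMP  NZCV=1000
4: ✓ SUBMI  r0←0x3f
5: · ADDVS
6: ✓ CMP  NZCV=1000
7: · MOVPL
8: · MOVPL

VAL = 0x3f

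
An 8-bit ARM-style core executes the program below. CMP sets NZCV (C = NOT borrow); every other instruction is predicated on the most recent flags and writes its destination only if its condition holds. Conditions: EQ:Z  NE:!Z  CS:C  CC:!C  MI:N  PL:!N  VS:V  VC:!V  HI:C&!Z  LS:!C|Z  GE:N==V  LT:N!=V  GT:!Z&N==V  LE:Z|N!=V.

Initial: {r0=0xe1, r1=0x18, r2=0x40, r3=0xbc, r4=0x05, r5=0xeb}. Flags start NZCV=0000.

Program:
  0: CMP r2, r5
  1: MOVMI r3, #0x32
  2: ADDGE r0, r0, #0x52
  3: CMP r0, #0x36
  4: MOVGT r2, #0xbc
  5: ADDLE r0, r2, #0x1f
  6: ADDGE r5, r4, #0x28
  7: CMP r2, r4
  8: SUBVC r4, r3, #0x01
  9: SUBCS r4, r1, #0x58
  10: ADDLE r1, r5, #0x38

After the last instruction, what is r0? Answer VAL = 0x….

VAL = 0x5f

0: ✓ CMP  NZCV=0000
1: · MOVMI
2: ✓ ADDGE  r0←0x33
3: ✓ CMP  NZCV=1000
4: · MOVGT
5: ✓ ADDLE  r0←0x5f
6: · ADDGE
7: ✓ CMP  NZCV=0010
8: ✓ SUBVC  r4←0xbb
9: ✓ SUBCS  r4←0xc0
10: · ADDLE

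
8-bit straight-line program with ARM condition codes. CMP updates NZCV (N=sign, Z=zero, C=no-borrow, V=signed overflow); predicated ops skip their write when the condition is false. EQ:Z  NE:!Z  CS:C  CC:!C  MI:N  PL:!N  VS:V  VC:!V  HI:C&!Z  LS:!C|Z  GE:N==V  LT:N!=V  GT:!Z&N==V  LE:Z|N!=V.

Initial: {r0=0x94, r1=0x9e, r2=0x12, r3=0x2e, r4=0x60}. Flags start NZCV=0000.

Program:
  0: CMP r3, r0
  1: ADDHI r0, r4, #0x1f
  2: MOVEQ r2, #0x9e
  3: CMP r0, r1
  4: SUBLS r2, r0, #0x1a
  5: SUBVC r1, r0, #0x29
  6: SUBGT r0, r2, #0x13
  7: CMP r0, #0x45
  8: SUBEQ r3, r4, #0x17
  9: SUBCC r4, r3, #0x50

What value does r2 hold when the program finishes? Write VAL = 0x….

VAL = 0x7a

0: ✓ CMP  NZCV=1001
1: · ADDHI
2: · MOVEQ
3: ✓ CMP  NZCV=1000
4: ✓ SUBLS  r2←0x7a
5: ✓ SUBVC  r1←0x6b
6: · SUBGT
7: ✓ CMP  NZCV=0011
8: · SUBEQ
9: · SUBCC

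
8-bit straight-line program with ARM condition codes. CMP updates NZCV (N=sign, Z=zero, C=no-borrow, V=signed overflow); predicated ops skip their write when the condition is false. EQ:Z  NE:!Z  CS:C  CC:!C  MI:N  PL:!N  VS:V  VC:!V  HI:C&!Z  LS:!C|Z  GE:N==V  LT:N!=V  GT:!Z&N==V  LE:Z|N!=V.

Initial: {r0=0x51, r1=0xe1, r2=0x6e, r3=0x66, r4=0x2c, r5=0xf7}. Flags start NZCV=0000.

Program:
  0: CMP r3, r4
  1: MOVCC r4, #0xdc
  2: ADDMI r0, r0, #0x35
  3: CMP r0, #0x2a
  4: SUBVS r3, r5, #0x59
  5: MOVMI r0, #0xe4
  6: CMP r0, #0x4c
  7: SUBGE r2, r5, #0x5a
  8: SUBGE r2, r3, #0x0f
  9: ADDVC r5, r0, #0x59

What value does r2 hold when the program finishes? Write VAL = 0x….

[0] flags=0010 → (cmp)
[1] flags=0010 CC?F → skip
[2] flags=0010 MI?F → skip
[3] flags=0010 → (cmp)
[4] flags=0010 VS?F → skip
[5] flags=0010 MI?F → skip
[6] flags=0010 → (cmp)
[7] flags=0010 GE?T → r2=0x9d
[8] flags=0010 GE?T → r2=0x57
[9] flags=0010 VC?T → r5=0xaa

VAL = 0x57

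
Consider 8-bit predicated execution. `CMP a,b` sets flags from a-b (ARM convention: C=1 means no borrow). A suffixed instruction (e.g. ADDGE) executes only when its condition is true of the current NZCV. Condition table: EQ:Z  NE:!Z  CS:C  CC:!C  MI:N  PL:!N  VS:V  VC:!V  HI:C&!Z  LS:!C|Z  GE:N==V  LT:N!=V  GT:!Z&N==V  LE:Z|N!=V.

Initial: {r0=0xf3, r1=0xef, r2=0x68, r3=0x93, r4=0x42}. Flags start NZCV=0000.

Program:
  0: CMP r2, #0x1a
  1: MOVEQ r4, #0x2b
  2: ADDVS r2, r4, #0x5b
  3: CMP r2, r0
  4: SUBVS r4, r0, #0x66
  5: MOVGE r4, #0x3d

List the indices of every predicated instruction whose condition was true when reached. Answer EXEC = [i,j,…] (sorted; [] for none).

EXEC = [5]

0: ✓ CMP  NZCV=0010
1: · MOVEQ
2: · ADDVS
3: ✓ CMP  NZCV=0000
4: · SUBVS
5: ✓ MOVGE  r4←0x3d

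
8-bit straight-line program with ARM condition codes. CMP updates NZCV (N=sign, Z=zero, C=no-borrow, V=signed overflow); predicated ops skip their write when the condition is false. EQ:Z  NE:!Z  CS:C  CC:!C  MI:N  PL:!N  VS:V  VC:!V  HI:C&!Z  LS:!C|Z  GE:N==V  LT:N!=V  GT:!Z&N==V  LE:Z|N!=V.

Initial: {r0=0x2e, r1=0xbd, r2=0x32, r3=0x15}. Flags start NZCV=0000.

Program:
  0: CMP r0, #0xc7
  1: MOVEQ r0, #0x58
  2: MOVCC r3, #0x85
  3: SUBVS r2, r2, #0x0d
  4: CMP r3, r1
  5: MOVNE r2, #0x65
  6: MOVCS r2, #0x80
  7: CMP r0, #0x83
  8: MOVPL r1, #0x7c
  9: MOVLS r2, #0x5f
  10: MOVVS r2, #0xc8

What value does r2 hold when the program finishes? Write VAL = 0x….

0: ✓ CMP  NZCV=0000
1: · MOVEQ
2: ✓ MOVCC  r3←0x85
3: · SUBVS
4: ✓ CMP  NZCV=1000
5: ✓ MOVNE  r2←0x65
6: · MOVCS
7: ✓ CMP  NZCV=1001
8: · MOVPL
9: ✓ MOVLS  r2←0x5f
10: ✓ MOVVS  r2←0xc8

VAL = 0xc8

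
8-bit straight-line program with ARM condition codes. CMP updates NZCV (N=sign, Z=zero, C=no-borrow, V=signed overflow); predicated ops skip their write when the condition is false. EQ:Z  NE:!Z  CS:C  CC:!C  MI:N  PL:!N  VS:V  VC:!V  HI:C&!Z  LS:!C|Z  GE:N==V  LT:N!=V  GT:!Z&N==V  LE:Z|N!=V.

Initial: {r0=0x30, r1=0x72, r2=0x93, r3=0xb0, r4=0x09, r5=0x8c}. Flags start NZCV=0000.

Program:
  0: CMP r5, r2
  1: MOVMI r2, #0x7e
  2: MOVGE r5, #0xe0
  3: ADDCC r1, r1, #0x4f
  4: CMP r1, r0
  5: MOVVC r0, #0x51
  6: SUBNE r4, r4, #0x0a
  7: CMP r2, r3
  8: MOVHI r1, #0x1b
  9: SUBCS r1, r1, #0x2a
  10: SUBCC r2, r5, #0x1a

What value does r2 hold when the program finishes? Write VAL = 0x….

0: ✓ CMP  NZCV=1000
1: ✓ MOVMI  r2←0x7e
2: · MOVGE
3: ✓ ADDCC  r1←0xc1
4: ✓ CMP  NZCV=1010
5: ✓ MOVVC  r0←0x51
6: ✓ SUBNE  r4←0xff
7: ✓ CMP  NZCV=1001
8: · MOVHI
9: · SUBCS
10: ✓ SUBCC  r2←0x72

VAL = 0x72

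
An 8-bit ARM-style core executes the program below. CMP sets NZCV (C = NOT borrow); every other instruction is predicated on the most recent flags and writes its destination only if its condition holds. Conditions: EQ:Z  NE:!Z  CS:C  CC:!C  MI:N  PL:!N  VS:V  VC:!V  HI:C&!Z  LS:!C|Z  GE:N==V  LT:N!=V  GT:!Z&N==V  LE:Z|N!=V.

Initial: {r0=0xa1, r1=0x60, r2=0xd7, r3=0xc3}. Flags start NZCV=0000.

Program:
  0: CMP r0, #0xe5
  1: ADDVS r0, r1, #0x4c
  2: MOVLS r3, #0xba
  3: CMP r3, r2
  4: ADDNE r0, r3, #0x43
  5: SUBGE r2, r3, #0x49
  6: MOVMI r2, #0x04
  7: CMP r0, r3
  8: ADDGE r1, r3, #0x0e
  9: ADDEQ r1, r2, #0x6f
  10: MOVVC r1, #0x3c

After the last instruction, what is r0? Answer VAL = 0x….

VAL = 0xfd

0: ✓ CMP  NZCV=1000
1: · ADDVS
2: ✓ MOVLS  r3←0xba
3: ✓ CMP  NZCV=1000
4: ✓ ADDNE  r0←0xfd
5: · SUBGE
6: ✓ MOVMI  r2←0x04
7: ✓ CMP  NZCV=0010
8: ✓ ADDGE  r1←0xc8
9: · ADDEQ
10: ✓ MOVVC  r1←0x3c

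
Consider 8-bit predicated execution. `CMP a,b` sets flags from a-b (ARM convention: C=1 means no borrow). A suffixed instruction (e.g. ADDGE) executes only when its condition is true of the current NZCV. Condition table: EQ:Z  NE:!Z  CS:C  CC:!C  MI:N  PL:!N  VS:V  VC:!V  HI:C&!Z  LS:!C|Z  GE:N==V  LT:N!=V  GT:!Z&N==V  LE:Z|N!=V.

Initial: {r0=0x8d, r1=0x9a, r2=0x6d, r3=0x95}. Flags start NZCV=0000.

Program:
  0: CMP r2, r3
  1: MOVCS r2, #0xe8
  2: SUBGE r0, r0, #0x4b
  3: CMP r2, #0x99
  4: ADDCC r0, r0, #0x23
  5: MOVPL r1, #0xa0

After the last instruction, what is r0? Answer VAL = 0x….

[0] flags=1001 → (cmp)
[1] flags=1001 CS?F → skip
[2] flags=1001 GE?T → r0=0x42
[3] flags=1001 → (cmp)
[4] flags=1001 CC?T → r0=0x65
[5] flags=1001 PL?F → skip

VAL = 0x65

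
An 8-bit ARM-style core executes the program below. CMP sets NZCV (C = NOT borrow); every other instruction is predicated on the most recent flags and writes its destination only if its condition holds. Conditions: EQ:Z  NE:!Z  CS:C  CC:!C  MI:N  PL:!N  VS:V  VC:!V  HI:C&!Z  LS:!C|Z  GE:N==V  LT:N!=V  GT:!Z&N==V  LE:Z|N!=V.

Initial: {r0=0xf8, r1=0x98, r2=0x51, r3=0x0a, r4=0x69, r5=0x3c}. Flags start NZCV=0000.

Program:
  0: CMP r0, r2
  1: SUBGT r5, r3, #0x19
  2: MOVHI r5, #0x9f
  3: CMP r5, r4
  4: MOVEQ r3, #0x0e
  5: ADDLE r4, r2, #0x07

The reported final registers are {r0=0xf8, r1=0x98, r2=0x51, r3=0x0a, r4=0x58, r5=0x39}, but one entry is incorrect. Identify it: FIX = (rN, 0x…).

FIX = (r5, 0x9f)

[0] flags=1010 → (cmp)
[1] flags=1010 GT?F → skip
[2] flags=1010 HI?T → r5=0x9f
[3] flags=0011 → (cmp)
[4] flags=0011 EQ?F → skip
[5] flags=0011 LE?T → r4=0x58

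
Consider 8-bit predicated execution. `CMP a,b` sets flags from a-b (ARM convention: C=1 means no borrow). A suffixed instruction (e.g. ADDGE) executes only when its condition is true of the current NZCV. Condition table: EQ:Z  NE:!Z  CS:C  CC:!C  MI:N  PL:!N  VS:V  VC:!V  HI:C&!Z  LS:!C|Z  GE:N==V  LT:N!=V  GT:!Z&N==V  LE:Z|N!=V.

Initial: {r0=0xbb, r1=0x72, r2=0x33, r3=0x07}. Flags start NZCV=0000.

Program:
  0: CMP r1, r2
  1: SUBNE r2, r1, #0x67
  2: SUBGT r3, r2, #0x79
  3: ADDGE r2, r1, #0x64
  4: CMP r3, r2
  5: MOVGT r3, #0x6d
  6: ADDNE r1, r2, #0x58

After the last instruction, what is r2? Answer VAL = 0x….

VAL = 0xd6

[0] flags=0010 → (cmp)
[1] flags=0010 NE?T → r2=0x0b
[2] flags=0010 GT?T → r3=0x92
[3] flags=0010 GE?T → r2=0xd6
[4] flags=1000 → (cmp)
[5] flags=1000 GT?F → skip
[6] flags=1000 NE?T → r1=0x2e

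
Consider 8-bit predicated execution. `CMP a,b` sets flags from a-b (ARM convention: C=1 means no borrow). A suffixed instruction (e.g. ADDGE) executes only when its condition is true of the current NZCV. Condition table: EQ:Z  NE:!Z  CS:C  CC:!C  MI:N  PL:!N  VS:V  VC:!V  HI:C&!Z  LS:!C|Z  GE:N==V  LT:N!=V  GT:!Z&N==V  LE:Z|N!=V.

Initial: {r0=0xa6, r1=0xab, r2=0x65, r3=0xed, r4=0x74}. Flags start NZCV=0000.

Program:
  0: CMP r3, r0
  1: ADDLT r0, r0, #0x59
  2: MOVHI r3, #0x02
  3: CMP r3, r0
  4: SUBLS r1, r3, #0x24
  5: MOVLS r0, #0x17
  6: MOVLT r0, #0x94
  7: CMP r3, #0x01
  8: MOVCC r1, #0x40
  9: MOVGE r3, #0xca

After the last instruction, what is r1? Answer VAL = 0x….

[0] flags=0010 → (cmp)
[1] flags=0010 LT?F → skip
[2] flags=0010 HI?T → r3=0x02
[3] flags=0000 → (cmp)
[4] flags=0000 LS?T → r1=0xde
[5] flags=0000 LS?T → r0=0x17
[6] flags=0000 LT?F → skip
[7] flags=0010 → (cmp)
[8] flags=0010 CC?F → skip
[9] flags=0010 GE?T → r3=0xca

VAL = 0xde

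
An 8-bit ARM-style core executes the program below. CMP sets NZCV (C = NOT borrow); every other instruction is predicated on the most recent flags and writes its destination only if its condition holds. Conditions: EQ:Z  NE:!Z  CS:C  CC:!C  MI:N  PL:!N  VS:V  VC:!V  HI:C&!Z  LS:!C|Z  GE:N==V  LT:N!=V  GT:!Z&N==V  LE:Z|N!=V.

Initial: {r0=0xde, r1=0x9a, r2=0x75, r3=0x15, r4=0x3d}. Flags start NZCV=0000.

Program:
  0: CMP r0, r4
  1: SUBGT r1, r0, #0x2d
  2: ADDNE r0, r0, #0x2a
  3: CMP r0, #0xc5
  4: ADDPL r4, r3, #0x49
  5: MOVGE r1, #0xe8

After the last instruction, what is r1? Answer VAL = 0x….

0: ✓ CMP  NZCV=1010
1: · SUBGT
2: ✓ ADDNE  r0←0x08
3: ✓ CMP  NZCV=0000
4: ✓ ADDPL  r4←0x5e
5: ✓ MOVGE  r1←0xe8

VAL = 0xe8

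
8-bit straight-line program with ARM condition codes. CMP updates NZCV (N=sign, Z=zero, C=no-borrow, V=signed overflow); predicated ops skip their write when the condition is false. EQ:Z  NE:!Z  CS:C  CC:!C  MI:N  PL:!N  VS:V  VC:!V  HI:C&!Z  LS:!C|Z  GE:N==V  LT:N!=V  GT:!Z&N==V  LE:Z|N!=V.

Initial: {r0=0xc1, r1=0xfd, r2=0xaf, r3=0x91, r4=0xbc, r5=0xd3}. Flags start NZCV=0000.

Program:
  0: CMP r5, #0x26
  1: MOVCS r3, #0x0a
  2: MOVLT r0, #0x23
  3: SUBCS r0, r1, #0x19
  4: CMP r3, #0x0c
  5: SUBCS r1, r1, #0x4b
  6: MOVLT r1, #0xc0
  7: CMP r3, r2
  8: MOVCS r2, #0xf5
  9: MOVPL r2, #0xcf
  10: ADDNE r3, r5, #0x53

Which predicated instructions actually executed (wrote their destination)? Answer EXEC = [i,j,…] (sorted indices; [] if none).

EXEC = [1,2,3,6,9,10]

0: ✓ CMP  NZCV=1010
1: ✓ MOVCS  r3←0x0a
2: ✓ MOVLT  r0←0x23
3: ✓ SUBCS  r0←0xe4
4: ✓ CMP  NZCV=1000
5: · SUBCS
6: ✓ MOVLT  r1←0xc0
7: ✓ CMP  NZCV=0000
8: · MOVCS
9: ✓ MOVPL  r2←0xcf
10: ✓ ADDNE  r3←0x26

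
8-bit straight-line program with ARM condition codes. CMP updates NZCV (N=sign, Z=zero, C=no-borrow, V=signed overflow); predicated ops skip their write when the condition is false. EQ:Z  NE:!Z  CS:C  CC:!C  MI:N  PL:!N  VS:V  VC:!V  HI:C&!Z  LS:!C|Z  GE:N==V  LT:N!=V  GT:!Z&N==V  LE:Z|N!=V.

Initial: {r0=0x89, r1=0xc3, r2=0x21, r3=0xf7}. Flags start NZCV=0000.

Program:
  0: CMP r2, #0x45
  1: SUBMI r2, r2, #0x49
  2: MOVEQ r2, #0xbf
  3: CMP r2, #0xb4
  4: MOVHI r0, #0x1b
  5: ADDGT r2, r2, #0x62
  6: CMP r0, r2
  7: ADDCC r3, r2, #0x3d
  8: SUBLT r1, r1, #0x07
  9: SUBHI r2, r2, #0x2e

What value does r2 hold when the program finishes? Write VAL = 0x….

VAL = 0x3a

[0] flags=1000 → (cmp)
[1] flags=1000 MI?T → r2=0xd8
[2] flags=1000 EQ?F → skip
[3] flags=0010 → (cmp)
[4] flags=0010 HI?T → r0=0x1b
[5] flags=0010 GT?T → r2=0x3a
[6] flags=1000 → (cmp)
[7] flags=1000 CC?T → r3=0x77
[8] flags=1000 LT?T → r1=0xbc
[9] flags=1000 HI?F → skip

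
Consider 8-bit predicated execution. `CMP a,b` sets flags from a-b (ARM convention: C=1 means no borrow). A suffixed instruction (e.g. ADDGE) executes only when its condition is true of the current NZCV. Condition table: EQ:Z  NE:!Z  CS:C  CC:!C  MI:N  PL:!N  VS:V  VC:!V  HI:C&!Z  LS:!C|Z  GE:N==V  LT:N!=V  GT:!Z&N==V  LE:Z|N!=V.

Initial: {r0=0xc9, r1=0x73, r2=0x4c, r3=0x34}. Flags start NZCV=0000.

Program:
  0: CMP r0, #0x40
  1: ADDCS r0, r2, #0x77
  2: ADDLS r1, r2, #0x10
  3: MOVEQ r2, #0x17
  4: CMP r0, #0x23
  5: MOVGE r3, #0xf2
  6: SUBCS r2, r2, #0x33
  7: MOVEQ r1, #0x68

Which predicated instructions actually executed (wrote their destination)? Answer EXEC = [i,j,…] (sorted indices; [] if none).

EXEC = [1,6]

0: ✓ CMP  NZCV=1010
1: ✓ ADDCS  r0←0xc3
2: · ADDLS
3: · MOVEQ
4: ✓ CMP  NZCV=1010
5: · MOVGE
6: ✓ SUBCS  r2←0x19
7: · MOVEQ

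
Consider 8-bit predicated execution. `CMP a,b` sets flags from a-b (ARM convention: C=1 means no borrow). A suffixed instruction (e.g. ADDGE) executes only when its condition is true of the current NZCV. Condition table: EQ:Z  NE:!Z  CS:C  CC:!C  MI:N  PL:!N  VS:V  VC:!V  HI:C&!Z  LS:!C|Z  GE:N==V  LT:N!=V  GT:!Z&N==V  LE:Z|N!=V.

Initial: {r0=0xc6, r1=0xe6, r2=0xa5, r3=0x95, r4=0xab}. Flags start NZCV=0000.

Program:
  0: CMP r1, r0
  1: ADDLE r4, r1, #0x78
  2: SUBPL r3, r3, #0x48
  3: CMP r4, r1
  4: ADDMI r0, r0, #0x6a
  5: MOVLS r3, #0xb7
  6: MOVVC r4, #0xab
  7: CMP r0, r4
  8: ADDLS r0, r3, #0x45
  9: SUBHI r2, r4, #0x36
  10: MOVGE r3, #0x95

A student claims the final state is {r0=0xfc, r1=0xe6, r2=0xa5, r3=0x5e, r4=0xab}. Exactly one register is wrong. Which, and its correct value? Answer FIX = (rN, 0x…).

0: ✓ CMP  NZCV=0010
1: · ADDLE
2: ✓ SUBPL  r3←0x4d
3: ✓ CMP  NZCV=1000
4: ✓ ADDMI  r0←0x30
5: ✓ MOVLS  r3←0xb7
6: ✓ MOVVC  r4←0xab
7: ✓ CMP  NZCV=1001
8: ✓ ADDLS  r0←0xfc
9: · SUBHI
10: ✓ MOVGE  r3←0x95

FIX = (r3, 0x95)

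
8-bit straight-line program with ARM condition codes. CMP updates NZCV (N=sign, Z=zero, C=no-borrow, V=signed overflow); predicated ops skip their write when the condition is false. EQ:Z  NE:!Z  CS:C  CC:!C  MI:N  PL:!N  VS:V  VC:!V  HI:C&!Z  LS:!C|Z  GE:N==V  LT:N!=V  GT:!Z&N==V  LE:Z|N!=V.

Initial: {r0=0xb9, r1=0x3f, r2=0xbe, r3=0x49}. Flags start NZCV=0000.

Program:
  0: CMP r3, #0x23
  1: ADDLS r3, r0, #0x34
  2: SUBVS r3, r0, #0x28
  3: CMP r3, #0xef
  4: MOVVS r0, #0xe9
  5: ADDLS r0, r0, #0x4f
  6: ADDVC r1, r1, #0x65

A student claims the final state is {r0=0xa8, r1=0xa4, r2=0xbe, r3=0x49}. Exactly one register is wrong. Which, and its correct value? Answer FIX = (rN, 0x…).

[0] flags=0010 → (cmp)
[1] flags=0010 LS?F → skip
[2] flags=0010 VS?F → skip
[3] flags=0000 → (cmp)
[4] flags=0000 VS?F → skip
[5] flags=0000 LS?T → r0=0x08
[6] flags=0000 VC?T → r1=0xa4

FIX = (r0, 0x08)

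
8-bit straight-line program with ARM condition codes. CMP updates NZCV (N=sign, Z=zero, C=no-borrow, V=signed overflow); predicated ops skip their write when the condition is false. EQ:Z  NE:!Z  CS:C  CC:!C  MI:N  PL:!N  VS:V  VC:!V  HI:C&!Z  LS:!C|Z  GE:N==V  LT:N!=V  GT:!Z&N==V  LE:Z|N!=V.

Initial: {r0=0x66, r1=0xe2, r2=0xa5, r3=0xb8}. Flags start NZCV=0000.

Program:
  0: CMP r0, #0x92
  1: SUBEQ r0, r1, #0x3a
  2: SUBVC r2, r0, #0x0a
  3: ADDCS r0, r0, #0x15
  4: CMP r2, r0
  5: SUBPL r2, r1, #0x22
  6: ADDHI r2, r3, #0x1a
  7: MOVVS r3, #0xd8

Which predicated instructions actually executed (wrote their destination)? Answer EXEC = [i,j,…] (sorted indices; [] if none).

EXEC = [5,6,7]

[0] flags=1001 → (cmp)
[1] flags=1001 EQ?F → skip
[2] flags=1001 VC?F → skip
[3] flags=1001 CS?F → skip
[4] flags=0011 → (cmp)
[5] flags=0011 PL?T → r2=0xc0
[6] flags=0011 HI?T → r2=0xd2
[7] flags=0011 VS?T → r3=0xd8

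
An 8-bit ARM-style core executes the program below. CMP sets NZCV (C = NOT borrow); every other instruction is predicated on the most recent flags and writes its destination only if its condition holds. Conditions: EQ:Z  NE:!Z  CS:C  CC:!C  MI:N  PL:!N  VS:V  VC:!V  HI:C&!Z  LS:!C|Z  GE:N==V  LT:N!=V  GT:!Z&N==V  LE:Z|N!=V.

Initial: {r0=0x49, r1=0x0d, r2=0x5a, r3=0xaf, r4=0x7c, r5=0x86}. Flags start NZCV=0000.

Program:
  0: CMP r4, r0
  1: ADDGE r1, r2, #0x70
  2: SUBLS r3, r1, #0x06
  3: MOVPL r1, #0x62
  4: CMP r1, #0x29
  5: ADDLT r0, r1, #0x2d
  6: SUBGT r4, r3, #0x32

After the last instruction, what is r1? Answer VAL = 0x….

VAL = 0x62

0: ✓ CMP  NZCV=0010
1: ✓ ADDGE  r1←0xca
2: · SUBLS
3: ✓ MOVPL  r1←0x62
4: ✓ CMP  NZCV=0010
5: · ADDLT
6: ✓ SUBGT  r4←0x7d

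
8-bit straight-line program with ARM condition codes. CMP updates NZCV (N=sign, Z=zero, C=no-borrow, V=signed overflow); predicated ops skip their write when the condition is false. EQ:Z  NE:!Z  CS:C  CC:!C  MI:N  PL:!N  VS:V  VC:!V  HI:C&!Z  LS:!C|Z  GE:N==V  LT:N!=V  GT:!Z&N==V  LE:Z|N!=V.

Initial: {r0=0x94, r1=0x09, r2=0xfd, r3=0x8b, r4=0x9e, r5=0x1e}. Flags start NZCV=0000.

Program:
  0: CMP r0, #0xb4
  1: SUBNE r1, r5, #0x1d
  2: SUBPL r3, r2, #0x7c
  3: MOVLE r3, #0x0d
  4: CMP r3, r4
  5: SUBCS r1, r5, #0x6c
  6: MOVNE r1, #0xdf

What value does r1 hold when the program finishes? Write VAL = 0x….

[0] flags=1000 → (cmp)
[1] flags=1000 NE?T → r1=0x01
[2] flags=1000 PL?F → skip
[3] flags=1000 LE?T → r3=0x0d
[4] flags=0000 → (cmp)
[5] flags=0000 CS?F → skip
[6] flags=0000 NE?T → r1=0xdf

VAL = 0xdf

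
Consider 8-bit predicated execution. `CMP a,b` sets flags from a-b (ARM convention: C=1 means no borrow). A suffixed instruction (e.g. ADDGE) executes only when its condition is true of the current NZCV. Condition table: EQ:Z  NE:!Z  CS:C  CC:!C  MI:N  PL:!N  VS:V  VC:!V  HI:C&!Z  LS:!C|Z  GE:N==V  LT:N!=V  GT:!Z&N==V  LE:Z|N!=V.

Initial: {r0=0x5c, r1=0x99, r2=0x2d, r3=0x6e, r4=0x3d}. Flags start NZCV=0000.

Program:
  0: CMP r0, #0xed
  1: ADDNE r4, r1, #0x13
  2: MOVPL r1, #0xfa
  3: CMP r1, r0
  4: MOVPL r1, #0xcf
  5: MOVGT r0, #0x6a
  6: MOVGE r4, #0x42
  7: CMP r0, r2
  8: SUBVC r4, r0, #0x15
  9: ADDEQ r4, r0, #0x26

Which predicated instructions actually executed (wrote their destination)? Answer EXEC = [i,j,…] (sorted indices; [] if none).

EXEC = [1,2,8]

0: ✓ CMP  NZCV=0000
1: ✓ ADDNE  r4←0xac
2: ✓ MOVPL  r1←0xfa
3: ✓ CMP  NZCV=1010
4: · MOVPL
5: · MOVGT
6: · MOVGE
7: ✓ CMP  NZCV=0010
8: ✓ SUBVC  r4←0x47
9: · ADDEQ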